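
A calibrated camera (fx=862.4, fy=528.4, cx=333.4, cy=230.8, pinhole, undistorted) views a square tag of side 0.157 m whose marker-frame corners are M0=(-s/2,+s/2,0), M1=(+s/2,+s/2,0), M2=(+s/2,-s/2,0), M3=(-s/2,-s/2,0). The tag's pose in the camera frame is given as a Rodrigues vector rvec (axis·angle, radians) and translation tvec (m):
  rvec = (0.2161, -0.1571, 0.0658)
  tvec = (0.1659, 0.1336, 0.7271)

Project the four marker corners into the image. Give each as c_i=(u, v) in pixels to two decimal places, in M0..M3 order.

c0=(430.30, 380.01) c1=(603.51, 380.26) c2=(631.04, 275.25) c3=(450.72, 271.16)

Intrinsics K: fx=862.4, fy=528.4, cx=333.4, cy=230.8
Marker side s = 0.157 m; corners in marker frame (Z=0):
  M0 = (-0.0785, +0.0785, 0)
  M1 = (+0.0785, +0.0785, 0)
  M2 = (+0.0785, -0.0785, 0)
  M3 = (-0.0785, -0.0785, 0)
rvec = (0.2161, -0.1571, 0.0658), |rvec| = θ = 0.27515 rad = 15.765°
Rodrigues: sinθ=0.27169, 1−cosθ=0.03762; R = I + sinθ·[k]× + (1−cosθ)·[k]×²:
    [+0.98559 -0.08184 -0.14806]
    [+0.04811 +0.97465 -0.21852]
    [+0.16219 +0.20825 +0.96453]
t = (0.1659, 0.1336, 0.7271) m
M0: Pc = R·M0+t = (+0.08211, +0.20633, +0.73072); u = 862.4·(+0.08211)/0.73072 + 333.4 = 430.3037, v = 528.4·(+0.20633)/0.73072 + 230.8 = 380.0053
M1: Pc = R·M1+t = (+0.23684, +0.21389, +0.75618); u = 862.4·(+0.23684)/0.75618 + 333.4 = 603.5136, v = 528.4·(+0.21389)/0.75618 + 230.8 = 380.2584
M2: Pc = R·M2+t = (+0.24969, +0.06087, +0.72348); u = 862.4·(+0.24969)/0.72348 + 333.4 = 631.0363, v = 528.4·(+0.06087)/0.72348 + 230.8 = 275.2541
M3: Pc = R·M3+t = (+0.09496, +0.05331, +0.69802); u = 862.4·(+0.09496)/0.69802 + 333.4 = 450.7175, v = 528.4·(+0.05331)/0.69802 + 230.8 = 271.1586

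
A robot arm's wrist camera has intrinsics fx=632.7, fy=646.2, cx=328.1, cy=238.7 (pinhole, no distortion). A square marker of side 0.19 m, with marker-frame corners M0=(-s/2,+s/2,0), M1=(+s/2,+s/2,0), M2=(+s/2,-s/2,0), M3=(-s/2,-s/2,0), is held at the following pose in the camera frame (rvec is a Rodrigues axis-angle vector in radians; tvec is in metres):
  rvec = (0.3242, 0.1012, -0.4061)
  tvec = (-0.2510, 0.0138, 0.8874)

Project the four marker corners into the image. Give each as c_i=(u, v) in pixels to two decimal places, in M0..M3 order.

Intrinsics K: fx=632.7, fy=646.2, cx=328.1, cy=238.7
Marker side s = 0.19 m; corners in marker frame (Z=0):
  M0 = (-0.0950, +0.0950, 0)
  M1 = (+0.0950, +0.0950, 0)
  M2 = (+0.0950, -0.0950, 0)
  M3 = (-0.0950, -0.0950, 0)
rvec = (0.3242, 0.1012, -0.4061), |rvec| = θ = 0.52940 rad = 30.332°
Rodrigues: sinθ=0.50502, 1−cosθ=0.13689; R = I + sinθ·[k]× + (1−cosθ)·[k]×²:
    [+0.91445 +0.40342 +0.03223]
    [-0.37137 +0.86811 -0.32934]
    [-0.16084 +0.28919 +0.94366]
t = (-0.2510, 0.0138, 0.8874) m
M0: Pc = R·M0+t = (-0.29955, +0.13155, +0.93015); u = 632.7·(-0.29955)/0.93015 + 328.1 = 124.3447, v = 646.2·(+0.13155)/0.93015 + 238.7 = 330.0915
M1: Pc = R·M1+t = (-0.12580, +0.06099, +0.89959); u = 632.7·(-0.12580)/0.89959 + 328.1 = 239.6207, v = 646.2·(+0.06099)/0.89959 + 238.7 = 282.5110
M2: Pc = R·M2+t = (-0.20245, -0.10395, +0.84465); u = 632.7·(-0.20245)/0.84465 + 328.1 = 176.4488, v = 646.2·(-0.10395)/0.84465 + 238.7 = 159.1720
M3: Pc = R·M3+t = (-0.37620, -0.03339, +0.87521); u = 632.7·(-0.37620)/0.87521 + 328.1 = 56.1413, v = 646.2·(-0.03339)/0.87521 + 238.7 = 214.0464

c0=(124.34, 330.09) c1=(239.62, 282.51) c2=(176.45, 159.17) c3=(56.14, 214.05)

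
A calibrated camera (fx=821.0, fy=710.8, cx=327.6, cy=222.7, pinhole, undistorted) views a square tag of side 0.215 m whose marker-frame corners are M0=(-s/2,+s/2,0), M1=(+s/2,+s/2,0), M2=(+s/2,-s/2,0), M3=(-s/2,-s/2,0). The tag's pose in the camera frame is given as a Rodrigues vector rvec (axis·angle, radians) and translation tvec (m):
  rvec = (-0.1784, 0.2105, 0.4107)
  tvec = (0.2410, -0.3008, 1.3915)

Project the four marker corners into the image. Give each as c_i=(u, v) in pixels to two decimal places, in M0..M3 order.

c0=(386.32, 98.97) c1=(505.47, 136.76) c2=(554.68, 38.61) c3=(436.08, 5.06)

Intrinsics K: fx=821.0, fy=710.8, cx=327.6, cy=222.7
Marker side s = 0.215 m; corners in marker frame (Z=0):
  M0 = (-0.1075, +0.1075, 0)
  M1 = (+0.1075, +0.1075, 0)
  M2 = (+0.1075, -0.1075, 0)
  M3 = (-0.1075, -0.1075, 0)
rvec = (-0.1784, 0.2105, 0.4107), |rvec| = θ = 0.49478 rad = 28.349°
Rodrigues: sinθ=0.47484, 1−cosθ=0.11993; R = I + sinθ·[k]× + (1−cosθ)·[k]×²:
    [+0.89566 -0.41254 +0.16612]
    [+0.37575 +0.90178 +0.21356]
    [-0.23791 -0.12886 +0.96270]
t = (0.2410, -0.3008, 1.3915) m
M0: Pc = R·M0+t = (+0.10037, -0.24425, +1.40322); u = 821.0·(+0.10037)/1.40322 + 327.6 = 386.3234, v = 710.8·(-0.24425)/1.40322 + 222.7 = 98.9746
M1: Pc = R·M1+t = (+0.29294, -0.16347, +1.35207); u = 821.0·(+0.29294)/1.35207 + 327.6 = 505.4750, v = 710.8·(-0.16347)/1.35207 + 222.7 = 136.7642
M2: Pc = R·M2+t = (+0.38163, -0.35735, +1.37978); u = 821.0·(+0.38163)/1.37978 + 327.6 = 554.6801, v = 710.8·(-0.35735)/1.37978 + 222.7 = 38.6101
M3: Pc = R·M3+t = (+0.18906, -0.43813, +1.43093); u = 821.0·(+0.18906)/1.43093 + 327.6 = 436.0766, v = 710.8·(-0.43813)/1.43093 + 222.7 = 5.0608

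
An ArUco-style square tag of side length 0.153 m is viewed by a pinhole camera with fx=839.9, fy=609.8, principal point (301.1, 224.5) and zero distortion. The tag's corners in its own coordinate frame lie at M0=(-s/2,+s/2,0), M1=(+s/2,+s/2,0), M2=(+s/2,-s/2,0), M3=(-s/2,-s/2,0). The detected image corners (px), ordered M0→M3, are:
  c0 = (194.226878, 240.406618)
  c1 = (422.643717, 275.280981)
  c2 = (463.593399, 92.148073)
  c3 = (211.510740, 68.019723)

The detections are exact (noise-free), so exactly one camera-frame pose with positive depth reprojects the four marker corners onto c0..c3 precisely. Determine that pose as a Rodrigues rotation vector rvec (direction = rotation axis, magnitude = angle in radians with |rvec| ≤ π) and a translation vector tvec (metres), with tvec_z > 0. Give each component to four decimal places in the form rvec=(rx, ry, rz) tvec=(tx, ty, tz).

Intrinsics K: fx=839.9, fy=609.8, cx=301.1, cy=224.5
Marker side s = 0.153 m; corners in marker frame (Z=0):
  M0 = (-0.0765, +0.0765, 0)
  M1 = (+0.0765, +0.0765, 0)
  M2 = (+0.0765, -0.0765, 0)
  M3 = (-0.0765, -0.0765, 0)
Detected image corners:
  c0 = (194.226878, 240.406618) px
  c1 = (422.643717, 275.280981) px
  c2 = (463.593399, 92.148073) px
  c3 = (211.510740, 68.019723) px
Planar DLT: solve 8×8 A·h = b for H (H[2,2]=1):
  H  [+1407.86902 +1.29482 +317.82119]
  H  [+111.24726 +1259.21424 +172.38067]
  H  [-0.49207 +0.58419 +1.00000]
B = K⁻¹H; ‖b₁‖=1.951049, ‖b₂‖=1.951049; λ = 2/(‖b₁‖+‖b₂‖) = 0.512545, sign → tz>0 ⇒ λ=+0.512545
r₁ = λ·B[:,0] = (+0.94956,+0.18636,-0.25221); r₂ = λ·B[:,1] = (-0.10655,+0.94815,+0.29942)
r₃ = r₁×r₂ = (+0.29493,-0.25745,+0.92018); SVD([r₁ r₂ r₃]) → R = UVᵀ:
  R  [+0.94956 -0.10655 +0.29493]
  R  [+0.18636 +0.94815 -0.25745]
  R  [-0.25221 +0.29942 +0.92018]
t = (+0.01020, -0.04381, +0.51254) m
tr R = 2.817896; θ = arccos((tr R − 1)/2) = 0.430043 rad = 24.640°
axis k = ((R−Rᵀ)₃₂, (R−Rᵀ)₁₃, (R−Rᵀ)₂₁) / (2 sinθ) = (+0.667854, +0.656179, +0.351283)
rvec = θ·k = (+0.287206, +0.282185, +0.151067)

rvec=(0.2872, 0.2822, 0.1511) tvec=(0.0102, -0.0438, 0.5125)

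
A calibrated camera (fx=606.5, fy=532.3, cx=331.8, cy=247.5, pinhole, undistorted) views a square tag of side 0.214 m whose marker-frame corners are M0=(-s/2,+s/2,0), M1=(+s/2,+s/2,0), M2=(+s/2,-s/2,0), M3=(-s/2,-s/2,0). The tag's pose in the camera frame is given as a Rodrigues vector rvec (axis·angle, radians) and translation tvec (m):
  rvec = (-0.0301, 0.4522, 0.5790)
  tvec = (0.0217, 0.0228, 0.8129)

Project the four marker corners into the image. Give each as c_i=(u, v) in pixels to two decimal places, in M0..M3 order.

c0=(251.54, 282.31) c1=(366.00, 362.70) c2=(458.57, 239.64) c3=(331.45, 170.35)

Intrinsics K: fx=606.5, fy=532.3, cx=331.8, cy=247.5
Marker side s = 0.214 m; corners in marker frame (Z=0):
  M0 = (-0.1070, +0.1070, 0)
  M1 = (+0.1070, +0.1070, 0)
  M2 = (+0.1070, -0.1070, 0)
  M3 = (-0.1070, -0.1070, 0)
rvec = (-0.0301, 0.4522, 0.5790), |rvec| = θ = 0.73528 rad = 42.128°
Rodrigues: sinθ=0.67079, 1−cosθ=0.25835; R = I + sinθ·[k]× + (1−cosθ)·[k]×²:
    [+0.74208 -0.53473 +0.40421]
    [+0.52172 +0.83936 +0.15258]
    [-0.42087 +0.09766 +0.90185]
t = (0.0217, 0.0228, 0.8129) m
M0: Pc = R·M0+t = (-0.11492, +0.05679, +0.86838); u = 606.5·(-0.11492)/0.86838 + 331.8 = 251.5384, v = 532.3·(+0.05679)/0.86838 + 247.5 = 282.3100
M1: Pc = R·M1+t = (+0.04389, +0.16844, +0.77832); u = 606.5·(+0.04389)/0.77832 + 331.8 = 365.9985, v = 532.3·(+0.16844)/0.77832 + 247.5 = 362.6951
M2: Pc = R·M2+t = (+0.15832, -0.01119, +0.75742); u = 606.5·(+0.15832)/0.75742 + 331.8 = 458.5727, v = 532.3·(-0.01119)/0.75742 + 247.5 = 239.6371
M3: Pc = R·M3+t = (-0.00049, -0.12284, +0.84748); u = 606.5·(-0.00049)/0.84748 + 331.8 = 331.4517, v = 532.3·(-0.12284)/0.84748 + 247.5 = 170.3476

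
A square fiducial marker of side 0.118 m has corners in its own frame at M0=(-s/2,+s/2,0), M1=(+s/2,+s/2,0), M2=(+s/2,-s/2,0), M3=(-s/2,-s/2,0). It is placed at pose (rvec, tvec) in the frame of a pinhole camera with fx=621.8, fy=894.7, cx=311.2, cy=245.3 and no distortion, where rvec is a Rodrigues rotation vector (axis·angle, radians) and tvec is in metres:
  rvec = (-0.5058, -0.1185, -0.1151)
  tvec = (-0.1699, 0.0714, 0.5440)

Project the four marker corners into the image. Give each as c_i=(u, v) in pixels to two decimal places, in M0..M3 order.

c0=(41.81, 469.85) c1=(188.47, 446.50) c2=(182.76, 269.05) c3=(50.54, 284.82)

Intrinsics K: fx=621.8, fy=894.7, cx=311.2, cy=245.3
Marker side s = 0.118 m; corners in marker frame (Z=0):
  M0 = (-0.0590, +0.0590, 0)
  M1 = (+0.0590, +0.0590, 0)
  M2 = (+0.0590, -0.0590, 0)
  M3 = (-0.0590, -0.0590, 0)
rvec = (-0.5058, -0.1185, -0.1151), |rvec| = θ = 0.53209 rad = 30.487°
Rodrigues: sinθ=0.50734, 1−cosθ=0.13825; R = I + sinθ·[k]× + (1−cosθ)·[k]×²:
    [+0.98667 +0.13901 -0.08456]
    [-0.08048 +0.86860 +0.48893]
    [+0.14142 -0.47561 +0.86822]
t = (-0.1699, 0.0714, 0.5440) m
M0: Pc = R·M0+t = (-0.21991, +0.12740, +0.50760); u = 621.8·(-0.21991)/0.50760 + 311.2 = 41.8098, v = 894.7·(+0.12740)/0.50760 + 245.3 = 469.8508
M1: Pc = R·M1+t = (-0.10348, +0.11790, +0.52428); u = 621.8·(-0.10348)/0.52428 + 311.2 = 188.4673, v = 894.7·(+0.11790)/0.52428 + 245.3 = 446.4981
M2: Pc = R·M2+t = (-0.11989, +0.01540, +0.58040); u = 621.8·(-0.11989)/0.58040 + 311.2 = 182.7613, v = 894.7·(+0.01540)/0.58040 + 245.3 = 269.0458
M3: Pc = R·M3+t = (-0.23632, +0.02490, +0.56372); u = 621.8·(-0.23632)/0.56372 + 311.2 = 50.5357, v = 894.7·(+0.02490)/0.56372 + 245.3 = 284.8207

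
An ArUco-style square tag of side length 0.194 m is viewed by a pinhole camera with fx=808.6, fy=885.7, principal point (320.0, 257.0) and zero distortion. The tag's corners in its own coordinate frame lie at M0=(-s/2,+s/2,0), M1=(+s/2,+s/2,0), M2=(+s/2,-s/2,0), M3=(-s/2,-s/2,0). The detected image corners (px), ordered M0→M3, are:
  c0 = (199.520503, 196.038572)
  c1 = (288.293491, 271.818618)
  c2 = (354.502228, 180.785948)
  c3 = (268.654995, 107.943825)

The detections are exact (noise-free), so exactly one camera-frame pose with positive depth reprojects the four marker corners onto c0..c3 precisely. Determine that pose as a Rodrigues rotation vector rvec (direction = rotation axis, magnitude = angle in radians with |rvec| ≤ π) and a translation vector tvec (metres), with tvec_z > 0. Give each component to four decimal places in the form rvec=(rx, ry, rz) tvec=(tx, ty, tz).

rvec=(-0.2626, -0.0663, 0.6602) tvec=(-0.0731, -0.1099, 1.4161)

Intrinsics K: fx=808.6, fy=885.7, cx=320.0, cy=257.0
Marker side s = 0.194 m; corners in marker frame (Z=0):
  M0 = (-0.0970, +0.0970, 0)
  M1 = (+0.0970, +0.0970, 0)
  M2 = (+0.0970, -0.0970, 0)
  M3 = (-0.0970, -0.0970, 0)
Detected image corners:
  c0 = (199.520503, 196.038572) px
  c1 = (288.293491, 271.818618) px
  c2 = (354.502228, 180.785948) px
  c3 = (268.654995, 107.943825) px
Planar DLT: solve 8×8 A·h = b for H (H[2,2]=1):
  H  [+445.56076 -400.18548 +278.28320]
  H  [+379.94445 +426.68616 +188.28709]
  H  [-0.01568 -0.18489 +1.00000]
B = K⁻¹H; ‖b₁‖=0.706188, ‖b₂‖=0.706188; λ = 2/(‖b₁‖+‖b₂‖) = 1.416053, sign → tz>0 ⇒ λ=+1.416053
r₁ = λ·B[:,0] = (+0.78907,+0.61390,-0.02221); r₂ = λ·B[:,1] = (-0.59721,+0.75815,-0.26181)
r₃ = r₁×r₂ = (-0.14389,+0.21985,+0.96486); SVD([r₁ r₂ r₃]) → R = UVᵀ:
  R  [+0.78907 -0.59721 -0.14389]
  R  [+0.61390 +0.75815 +0.21985]
  R  [-0.02221 -0.26181 +0.96486]
t = (-0.07306, -0.10986, +1.41605) m
tr R = 2.512089; θ = arccos((tr R − 1)/2) = 0.713548 rad = 40.883°
axis k = ((R−Rᵀ)₃₂, (R−Rᵀ)₁₃, (R−Rᵀ)₂₁) / (2 sinθ) = (-0.367951, -0.092952, +0.925188)
rvec = θ·k = (-0.262551, -0.066326, +0.660166)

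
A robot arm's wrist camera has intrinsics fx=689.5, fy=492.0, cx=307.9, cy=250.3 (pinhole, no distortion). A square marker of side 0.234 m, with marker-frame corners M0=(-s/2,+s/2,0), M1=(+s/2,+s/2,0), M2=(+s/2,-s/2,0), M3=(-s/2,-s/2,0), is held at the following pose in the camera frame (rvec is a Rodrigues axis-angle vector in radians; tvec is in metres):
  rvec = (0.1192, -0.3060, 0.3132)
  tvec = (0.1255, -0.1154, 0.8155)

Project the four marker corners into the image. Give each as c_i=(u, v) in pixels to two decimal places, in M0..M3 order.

Intrinsics K: fx=689.5, fy=492.0, cx=307.9, cy=250.3
Marker side s = 0.234 m; corners in marker frame (Z=0):
  M0 = (-0.1170, +0.1170, 0)
  M1 = (+0.1170, +0.1170, 0)
  M2 = (+0.1170, -0.1170, 0)
  M3 = (-0.1170, -0.1170, 0)
rvec = (0.1192, -0.3060, 0.3132), |rvec| = θ = 0.45380 rad = 26.001°
Rodrigues: sinθ=0.43839, 1−cosθ=0.10121; R = I + sinθ·[k]× + (1−cosθ)·[k]×²:
    [+0.90577 -0.32049 -0.27726]
    [+0.28463 +0.94481 -0.16225]
    [+0.31395 +0.06805 +0.94700]
t = (0.1255, -0.1154, 0.8155) m
M0: Pc = R·M0+t = (-0.01797, -0.03816, +0.78673); u = 689.5·(-0.01797)/0.78673 + 307.9 = 292.1492, v = 492.0·(-0.03816)/0.78673 + 250.3 = 226.4358
M1: Pc = R·M1+t = (+0.19398, +0.02844, +0.86019); u = 689.5·(+0.19398)/0.86019 + 307.9 = 463.3856, v = 492.0·(+0.02844)/0.86019 + 250.3 = 266.5691
M2: Pc = R·M2+t = (+0.26897, -0.19264, +0.84427); u = 689.5·(+0.26897)/0.84427 + 307.9 = 527.5642, v = 492.0·(-0.19264)/0.84427 + 250.3 = 138.0387
M3: Pc = R·M3+t = (+0.05702, -0.25924, +0.77081); u = 689.5·(+0.05702)/0.77081 + 307.9 = 358.9072, v = 492.0·(-0.25924)/0.77081 + 250.3 = 84.8261

c0=(292.15, 226.44) c1=(463.39, 266.57) c2=(527.56, 138.04) c3=(358.91, 84.83)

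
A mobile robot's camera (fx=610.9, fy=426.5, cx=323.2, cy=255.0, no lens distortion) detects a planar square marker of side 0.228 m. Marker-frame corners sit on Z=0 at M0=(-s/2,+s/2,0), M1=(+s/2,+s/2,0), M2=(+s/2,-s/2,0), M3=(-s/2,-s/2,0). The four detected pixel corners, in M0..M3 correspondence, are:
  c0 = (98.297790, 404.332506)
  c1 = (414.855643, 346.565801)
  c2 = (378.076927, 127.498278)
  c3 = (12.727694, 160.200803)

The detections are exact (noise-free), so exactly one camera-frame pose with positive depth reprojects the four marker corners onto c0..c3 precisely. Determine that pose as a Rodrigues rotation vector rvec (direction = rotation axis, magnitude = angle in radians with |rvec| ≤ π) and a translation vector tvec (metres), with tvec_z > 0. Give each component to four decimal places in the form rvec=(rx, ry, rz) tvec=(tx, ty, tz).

Intrinsics K: fx=610.9, fy=426.5, cx=323.2, cy=255.0
Marker side s = 0.228 m; corners in marker frame (Z=0):
  M0 = (-0.1140, +0.1140, 0)
  M1 = (+0.1140, +0.1140, 0)
  M2 = (+0.1140, -0.1140, 0)
  M3 = (-0.1140, -0.1140, 0)
Detected image corners:
  c0 = (98.297790, 404.332506) px
  c1 = (414.855643, 346.565801) px
  c2 = (378.076927, 127.498278) px
  c3 = (12.727694, 160.200803) px
Planar DLT: solve 8×8 A·h = b for H (H[2,2]=1):
  H  [+1619.41872 +379.71436 +239.03116]
  H  [-51.85751 +1148.25768 +265.08047]
  H  [+0.57702 +0.52411 +1.00000]
B = K⁻¹H; ‖b₁‖=2.460179, ‖b₂‖=2.460179; λ = 2/(‖b₁‖+‖b₂‖) = 0.406475, sign → tz>0 ⇒ λ=+0.406475
r₁ = λ·B[:,0] = (+0.95342,-0.18966,+0.23455); r₂ = λ·B[:,1] = (+0.13994,+0.96697,+0.21304)
r₃ = r₁×r₂ = (-0.26720,-0.17029,+0.94847); SVD([r₁ r₂ r₃]) → R = UVᵀ:
  R  [+0.95342 +0.13994 -0.26720]
  R  [-0.18966 +0.96697 -0.17029]
  R  [+0.23455 +0.21304 +0.94847]
t = (-0.05600, +0.00961, +0.40647) m
tr R = 2.868869; θ = arccos((tr R − 1)/2) = 0.364129 rad = 20.863°
axis k = ((R−Rᵀ)₃₂, (R−Rᵀ)₁₃, (R−Rᵀ)₂₁) / (2 sinθ) = (+0.538184, -0.704435, -0.462741)
rvec = θ·k = (+0.195968, -0.256505, -0.168497)

rvec=(0.1960, -0.2565, -0.1685) tvec=(-0.0560, 0.0096, 0.4065)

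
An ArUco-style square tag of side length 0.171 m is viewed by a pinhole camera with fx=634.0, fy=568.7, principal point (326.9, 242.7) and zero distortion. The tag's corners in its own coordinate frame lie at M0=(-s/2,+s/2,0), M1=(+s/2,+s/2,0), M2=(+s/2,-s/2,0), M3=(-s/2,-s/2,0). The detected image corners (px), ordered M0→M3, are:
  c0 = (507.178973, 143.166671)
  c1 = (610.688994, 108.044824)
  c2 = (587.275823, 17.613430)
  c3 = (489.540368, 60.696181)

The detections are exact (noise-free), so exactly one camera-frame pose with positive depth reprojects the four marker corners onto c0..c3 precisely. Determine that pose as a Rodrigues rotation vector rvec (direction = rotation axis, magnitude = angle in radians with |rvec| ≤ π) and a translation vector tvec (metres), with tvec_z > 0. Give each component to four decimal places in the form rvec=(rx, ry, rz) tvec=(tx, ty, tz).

Intrinsics K: fx=634.0, fy=568.7, cx=326.9, cy=242.7
Marker side s = 0.171 m; corners in marker frame (Z=0):
  M0 = (-0.0855, +0.0855, 0)
  M1 = (+0.0855, +0.0855, 0)
  M2 = (+0.0855, -0.0855, 0)
  M3 = (-0.0855, -0.0855, 0)
Detected image corners:
  c0 = (507.178973, 143.166671) px
  c1 = (610.688994, 108.044824) px
  c2 = (587.275823, 17.613430) px
  c3 = (489.540368, 60.696181) px
Planar DLT: solve 8×8 A·h = b for H (H[2,2]=1):
  H  [+241.37982 +5.72071 +545.77106]
  H  [-281.14391 +487.27659 +82.67288]
  H  [-0.63200 -0.20668 +1.00000]
B = K⁻¹H; ‖b₁‖=0.974249, ‖b₂‖=0.974249; λ = 2/(‖b₁‖+‖b₂‖) = 1.026431, sign → tz>0 ⇒ λ=+1.026431
r₁ = λ·B[:,0] = (+0.72527,-0.23059,-0.64870); r₂ = λ·B[:,1] = (+0.11865,+0.97001,-0.21215)
r₃ = r₁×r₂ = (+0.67816,+0.07690,+0.73088); SVD([r₁ r₂ r₃]) → R = UVᵀ:
  R  [+0.72527 +0.11865 +0.67816]
  R  [-0.23059 +0.97001 +0.07690]
  R  [-0.64870 -0.21215 +0.73088]
t = (+0.35435, -0.28883, +1.02643) m
tr R = 2.426153; θ = arccos((tr R − 1)/2) = 0.776920 rad = 44.514°
axis k = ((R−Rᵀ)₃₂, (R−Rᵀ)₁₃, (R−Rᵀ)₂₁) / (2 sinθ) = (-0.206139, +0.946294, -0.249067)
rvec = θ·k = (-0.160154, +0.735194, -0.193505)

rvec=(-0.1602, 0.7352, -0.1935) tvec=(0.3543, -0.2888, 1.0264)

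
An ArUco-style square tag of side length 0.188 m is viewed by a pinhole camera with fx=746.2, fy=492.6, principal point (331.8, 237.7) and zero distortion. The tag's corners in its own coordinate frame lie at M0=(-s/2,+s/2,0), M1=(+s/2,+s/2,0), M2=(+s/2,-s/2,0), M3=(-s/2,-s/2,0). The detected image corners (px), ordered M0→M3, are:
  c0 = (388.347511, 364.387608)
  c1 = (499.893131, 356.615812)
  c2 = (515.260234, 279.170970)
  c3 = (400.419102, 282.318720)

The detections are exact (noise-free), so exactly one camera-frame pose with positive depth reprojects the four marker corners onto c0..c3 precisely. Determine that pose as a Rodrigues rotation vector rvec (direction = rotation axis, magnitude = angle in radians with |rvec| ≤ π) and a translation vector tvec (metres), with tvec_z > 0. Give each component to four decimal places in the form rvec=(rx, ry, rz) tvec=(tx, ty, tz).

rvec=(0.2243, -0.3578, 0.0348) tvec=(0.1766, 0.1851, 1.0913)

Intrinsics K: fx=746.2, fy=492.6, cx=331.8, cy=237.7
Marker side s = 0.188 m; corners in marker frame (Z=0):
  M0 = (-0.0940, +0.0940, 0)
  M1 = (+0.0940, +0.0940, 0)
  M2 = (+0.0940, -0.0940, 0)
  M3 = (-0.0940, -0.0940, 0)
Detected image corners:
  c0 = (388.347511, 364.387608) px
  c1 = (499.893131, 356.615812) px
  c2 = (515.260234, 279.170970) px
  c3 = (400.419102, 282.318720) px
Planar DLT: solve 8×8 A·h = b for H (H[2,2]=1):
  H  [+746.99358 +14.18105 +452.56624]
  H  [+73.86528 +486.01880 +321.26739]
  H  [+0.32166 +0.19385 +1.00000]
B = K⁻¹H; ‖b₁‖=0.916362, ‖b₂‖=0.916362; λ = 2/(‖b₁‖+‖b₂‖) = 1.091272, sign → tz>0 ⇒ λ=+1.091272
r₁ = λ·B[:,0] = (+0.93635,-0.00574,+0.35102); r₂ = λ·B[:,1] = (-0.07332,+0.97462,+0.21154)
r₃ = r₁×r₂ = (-0.34332,-0.22381,+0.91216); SVD([r₁ r₂ r₃]) → R = UVᵀ:
  R  [+0.93635 -0.07332 -0.34332]
  R  [-0.00574 +0.97462 -0.22381]
  R  [+0.35102 +0.21154 +0.91216]
t = (+0.17661, +0.18513, +1.09127) m
tr R = 2.823129; θ = arccos((tr R − 1)/2) = 0.423723 rad = 24.278°
axis k = ((R−Rᵀ)₃₂, (R−Rᵀ)₁₃, (R−Rᵀ)₂₁) / (2 sinθ) = (+0.529425, -0.844367, +0.082182)
rvec = θ·k = (+0.224330, -0.357778, +0.034823)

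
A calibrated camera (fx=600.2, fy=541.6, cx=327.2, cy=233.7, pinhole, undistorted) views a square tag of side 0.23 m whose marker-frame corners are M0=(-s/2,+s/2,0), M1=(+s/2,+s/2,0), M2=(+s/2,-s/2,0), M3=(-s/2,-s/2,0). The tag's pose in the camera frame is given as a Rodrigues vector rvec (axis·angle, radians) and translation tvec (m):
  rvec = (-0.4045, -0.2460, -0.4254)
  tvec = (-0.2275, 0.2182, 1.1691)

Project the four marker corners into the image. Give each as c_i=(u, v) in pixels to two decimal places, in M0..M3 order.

Intrinsics K: fx=600.2, fy=541.6, cx=327.2, cy=233.7
Marker side s = 0.23 m; corners in marker frame (Z=0):
  M0 = (-0.1150, +0.1150, 0)
  M1 = (+0.1150, +0.1150, 0)
  M2 = (+0.1150, -0.1150, 0)
  M3 = (-0.1150, -0.1150, 0)
rvec = (-0.4045, -0.2460, -0.4254), |rvec| = θ = 0.63648 rad = 36.467°
Rodrigues: sinθ=0.59436, 1−cosθ=0.19580; R = I + sinθ·[k]× + (1−cosθ)·[k]×²:
    [+0.88328 +0.44535 -0.14655]
    [-0.34916 +0.83345 +0.42832]
    [+0.31290 -0.32716 +0.89166]
t = (-0.2275, 0.2182, 1.1691) m
M0: Pc = R·M0+t = (-0.27786, +0.35420, +1.09549); u = 600.2·(-0.27786)/1.09549 + 327.2 = 174.9648, v = 541.6·(+0.35420)/1.09549 + 233.7 = 408.8122
M1: Pc = R·M1+t = (-0.07471, +0.27389, +1.16746); u = 600.2·(-0.07471)/1.16746 + 327.2 = 288.7924, v = 541.6·(+0.27389)/1.16746 + 233.7 = 360.7626
M2: Pc = R·M2+t = (-0.17714, +0.08220, +1.24271); u = 600.2·(-0.17714)/1.24271 + 327.2 = 241.6462, v = 541.6·(+0.08220)/1.24271 + 233.7 = 269.5249
M3: Pc = R·M3+t = (-0.38029, +0.16251, +1.17074); u = 600.2·(-0.38029)/1.17074 + 327.2 = 132.2364, v = 541.6·(+0.16251)/1.17074 + 233.7 = 308.8779

c0=(174.96, 408.81) c1=(288.79, 360.76) c2=(241.65, 269.52) c3=(132.24, 308.88)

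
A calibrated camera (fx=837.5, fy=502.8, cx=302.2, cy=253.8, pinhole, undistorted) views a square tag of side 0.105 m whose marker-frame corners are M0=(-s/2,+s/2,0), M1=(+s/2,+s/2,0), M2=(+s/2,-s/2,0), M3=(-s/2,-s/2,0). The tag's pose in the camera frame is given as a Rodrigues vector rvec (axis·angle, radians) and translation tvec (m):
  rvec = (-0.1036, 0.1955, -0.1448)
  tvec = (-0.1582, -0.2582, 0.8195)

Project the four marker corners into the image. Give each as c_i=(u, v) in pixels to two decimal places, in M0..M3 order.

Intrinsics K: fx=837.5, fy=502.8, cx=302.2, cy=253.8
Marker side s = 0.105 m; corners in marker frame (Z=0):
  M0 = (-0.0525, +0.0525, 0)
  M1 = (+0.0525, +0.0525, 0)
  M2 = (+0.0525, -0.0525, 0)
  M3 = (-0.0525, -0.0525, 0)
rvec = (-0.1036, 0.1955, -0.1448), |rvec| = θ = 0.26442 rad = 15.150°
Rodrigues: sinθ=0.26135, 1−cosθ=0.03476; R = I + sinθ·[k]× + (1−cosθ)·[k]×²:
    [+0.97058 +0.13305 +0.20069]
    [-0.15319 +0.98424 +0.08833]
    [-0.18577 -0.11647 +0.97567]
t = (-0.1582, -0.2582, 0.8195) m
M0: Pc = R·M0+t = (-0.20217, -0.19848, +0.82314); u = 837.5·(-0.20217)/0.82314 + 302.2 = 96.5025, v = 502.8·(-0.19848)/0.82314 + 253.8 = 132.5588
M1: Pc = R·M1+t = (-0.10026, -0.21457, +0.80363); u = 837.5·(-0.10026)/0.80363 + 302.2 = 197.7153, v = 502.8·(-0.21457)/0.80363 + 253.8 = 119.5526
M2: Pc = R·M2+t = (-0.11423, -0.31792, +0.81586); u = 837.5·(-0.11423)/0.81586 + 302.2 = 184.9406, v = 502.8·(-0.31792)/0.81586 + 253.8 = 57.8750
M3: Pc = R·M3+t = (-0.21614, -0.30183, +0.83537); u = 837.5·(-0.21614)/0.83537 + 302.2 = 85.5078, v = 502.8·(-0.30183)/0.83537 + 253.8 = 72.1311

c0=(96.50, 132.56) c1=(197.72, 119.55) c2=(184.94, 57.88) c3=(85.51, 72.13)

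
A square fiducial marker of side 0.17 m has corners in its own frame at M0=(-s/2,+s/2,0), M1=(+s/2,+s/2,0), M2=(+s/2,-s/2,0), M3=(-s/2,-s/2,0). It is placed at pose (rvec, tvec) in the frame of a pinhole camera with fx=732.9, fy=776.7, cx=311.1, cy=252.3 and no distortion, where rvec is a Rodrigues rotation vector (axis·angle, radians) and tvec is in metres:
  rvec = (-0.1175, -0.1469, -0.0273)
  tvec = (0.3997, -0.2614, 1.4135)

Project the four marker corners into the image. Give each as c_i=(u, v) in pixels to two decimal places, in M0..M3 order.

Intrinsics K: fx=732.9, fy=776.7, cx=311.1, cy=252.3
Marker side s = 0.17 m; corners in marker frame (Z=0):
  M0 = (-0.0850, +0.0850, 0)
  M1 = (+0.0850, +0.0850, 0)
  M2 = (+0.0850, -0.0850, 0)
  M3 = (-0.0850, -0.0850, 0)
rvec = (-0.1175, -0.1469, -0.0273), |rvec| = θ = 0.19008 rad = 10.891°
Rodrigues: sinθ=0.18894, 1−cosθ=0.01801; R = I + sinθ·[k]× + (1−cosθ)·[k]×²:
    [+0.98887 +0.03574 -0.14442]
    [-0.01853 +0.99275 +0.11879]
    [+0.14762 -0.11479 +0.98236]
t = (0.3997, -0.2614, 1.4135) m
M0: Pc = R·M0+t = (+0.31868, -0.17544, +1.39120); u = 732.9·(+0.31868)/1.39120 + 311.1 = 478.9869, v = 776.7·(-0.17544)/1.39120 + 252.3 = 154.3516
M1: Pc = R·M1+t = (+0.48679, -0.17859, +1.41629); u = 732.9·(+0.48679)/1.41629 + 311.1 = 563.0045, v = 776.7·(-0.17859)/1.41629 + 252.3 = 154.3594
M2: Pc = R·M2+t = (+0.48072, -0.34736, +1.43580); u = 732.9·(+0.48072)/1.43580 + 311.1 = 556.4793, v = 776.7·(-0.34736)/1.43580 + 252.3 = 64.3960
M3: Pc = R·M3+t = (+0.31261, -0.34421, +1.41071); u = 732.9·(+0.31261)/1.41071 + 311.1 = 473.5079, v = 776.7·(-0.34421)/1.41071 + 252.3 = 62.7880

c0=(478.99, 154.35) c1=(563.00, 154.36) c2=(556.48, 64.40) c3=(473.51, 62.79)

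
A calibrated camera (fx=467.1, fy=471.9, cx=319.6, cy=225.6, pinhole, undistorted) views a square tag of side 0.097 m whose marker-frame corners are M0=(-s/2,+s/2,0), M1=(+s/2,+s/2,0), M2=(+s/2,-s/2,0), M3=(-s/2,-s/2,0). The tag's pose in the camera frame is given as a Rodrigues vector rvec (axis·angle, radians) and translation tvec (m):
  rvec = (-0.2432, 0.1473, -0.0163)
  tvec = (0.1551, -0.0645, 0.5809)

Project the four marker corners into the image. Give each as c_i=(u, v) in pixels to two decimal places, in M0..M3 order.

Intrinsics K: fx=467.1, fy=471.9, cx=319.6, cy=225.6
Marker side s = 0.097 m; corners in marker frame (Z=0):
  M0 = (-0.0485, +0.0485, 0)
  M1 = (+0.0485, +0.0485, 0)
  M2 = (+0.0485, -0.0485, 0)
  M3 = (-0.0485, -0.0485, 0)
rvec = (-0.2432, 0.1473, -0.0163), |rvec| = θ = 0.28480 rad = 16.318°
Rodrigues: sinθ=0.28096, 1−cosθ=0.04028; R = I + sinθ·[k]× + (1−cosθ)·[k]×²:
    [+0.98909 -0.00171 +0.14729]
    [-0.03387 +0.97049 +0.23873]
    [-0.14335 -0.24112 +0.95985]
t = (0.1551, -0.0645, 0.5809) m
M0: Pc = R·M0+t = (+0.10705, -0.01579, +0.57616); u = 467.1·(+0.10705)/0.57616 + 319.6 = 406.3838, v = 471.9·(-0.01579)/0.57616 + 225.6 = 212.6687
M1: Pc = R·M1+t = (+0.20299, -0.01907, +0.56225); u = 467.1·(+0.20299)/0.56225 + 319.6 = 488.2352, v = 471.9·(-0.01907)/0.56225 + 225.6 = 209.5913
M2: Pc = R·M2+t = (+0.20315, -0.11321, +0.58564); u = 467.1·(+0.20315)/0.58564 + 319.6 = 481.6328, v = 471.9·(-0.11321)/0.58564 + 225.6 = 134.3760
M3: Pc = R·M3+t = (+0.10721, -0.10993, +0.59955); u = 467.1·(+0.10721)/0.59955 + 319.6 = 403.1276, v = 471.9·(-0.10993)/0.59955 + 225.6 = 139.0777

c0=(406.38, 212.67) c1=(488.24, 209.59) c2=(481.63, 134.38) c3=(403.13, 139.08)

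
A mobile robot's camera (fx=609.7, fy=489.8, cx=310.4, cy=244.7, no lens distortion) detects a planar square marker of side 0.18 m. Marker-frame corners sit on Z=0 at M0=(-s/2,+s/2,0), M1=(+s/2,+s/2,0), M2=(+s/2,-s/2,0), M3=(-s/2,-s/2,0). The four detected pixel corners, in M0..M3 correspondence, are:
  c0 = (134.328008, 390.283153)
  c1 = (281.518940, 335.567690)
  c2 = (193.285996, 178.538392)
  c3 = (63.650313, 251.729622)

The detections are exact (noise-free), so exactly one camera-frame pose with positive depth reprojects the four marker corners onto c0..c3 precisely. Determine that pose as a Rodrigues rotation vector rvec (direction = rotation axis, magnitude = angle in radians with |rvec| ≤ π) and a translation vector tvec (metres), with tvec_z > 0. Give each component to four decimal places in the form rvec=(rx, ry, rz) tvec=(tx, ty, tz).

Intrinsics K: fx=609.7, fy=489.8, cx=310.4, cy=244.7
Marker side s = 0.18 m; corners in marker frame (Z=0):
  M0 = (-0.0900, +0.0900, 0)
  M1 = (+0.0900, +0.0900, 0)
  M2 = (+0.0900, -0.0900, 0)
  M3 = (-0.0900, -0.0900, 0)
Detected image corners:
  c0 = (134.328008, 390.283153) px
  c1 = (281.518940, 335.567690) px
  c2 = (193.285996, 178.538392) px
  c3 = (63.650313, 251.729622) px
Planar DLT: solve 8×8 A·h = b for H (H[2,2]=1):
  H  [+633.23638 +396.68587 +162.33321]
  H  [-587.81403 +746.53433 +289.70381]
  H  [-0.80056 -0.24507 +1.00000]
B = K⁻¹H; ‖b₁‖=1.836453, ‖b₂‖=1.836453; λ = 2/(‖b₁‖+‖b₂‖) = 0.544528, sign → tz>0 ⇒ λ=+0.544528
r₁ = λ·B[:,0] = (+0.78748,-0.43571,-0.43593); r₂ = λ·B[:,1] = (+0.42222,+0.89662,-0.13345)
r₃ = r₁×r₂ = (+0.44900,-0.07897,+0.89003); SVD([r₁ r₂ r₃]) → R = UVᵀ:
  R  [+0.78748 +0.42222 +0.44900]
  R  [-0.43571 +0.89662 -0.07897]
  R  [-0.43593 -0.13345 +0.89003]
t = (-0.13224, +0.05003, +0.54453) m
tr R = 2.574131; θ = arccos((tr R − 1)/2) = 0.664759 rad = 38.088°
axis k = ((R−Rᵀ)₃₂, (R−Rᵀ)₁₃, (R−Rᵀ)₂₁) / (2 sinθ) = (-0.044153, +0.717276, -0.695389)
rvec = θ·k = (-0.029351, +0.476815, -0.462266)

rvec=(-0.0294, 0.4768, -0.4623) tvec=(-0.1322, 0.0500, 0.5445)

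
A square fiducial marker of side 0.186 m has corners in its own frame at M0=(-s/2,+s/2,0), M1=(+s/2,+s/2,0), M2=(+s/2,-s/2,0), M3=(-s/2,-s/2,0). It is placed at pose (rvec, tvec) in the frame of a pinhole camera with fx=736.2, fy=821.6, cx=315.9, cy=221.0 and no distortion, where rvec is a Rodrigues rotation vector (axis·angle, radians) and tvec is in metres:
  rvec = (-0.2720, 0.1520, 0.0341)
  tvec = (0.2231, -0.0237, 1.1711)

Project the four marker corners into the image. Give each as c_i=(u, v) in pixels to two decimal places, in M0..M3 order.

Intrinsics K: fx=736.2, fy=821.6, cx=315.9, cy=221.0
Marker side s = 0.186 m; corners in marker frame (Z=0):
  M0 = (-0.0930, +0.0930, 0)
  M1 = (+0.0930, +0.0930, 0)
  M2 = (+0.0930, -0.0930, 0)
  M3 = (-0.0930, -0.0930, 0)
rvec = (-0.2720, 0.1520, 0.0341), |rvec| = θ = 0.31345 rad = 17.959°
Rodrigues: sinθ=0.30834, 1−cosθ=0.04872; R = I + sinθ·[k]× + (1−cosθ)·[k]×²:
    [+0.98797 -0.05405 +0.14492]
    [+0.01304 +0.96273 +0.27014]
    [-0.15412 -0.26500 +0.95185]
t = (0.2231, -0.0237, 1.1711) m
M0: Pc = R·M0+t = (+0.12619, +0.06462, +1.16079); u = 736.2·(+0.12619)/1.16079 + 315.9 = 395.9345, v = 821.6·(+0.06462)/1.16079 + 221.0 = 266.7387
M1: Pc = R·M1+t = (+0.30995, +0.06705, +1.13212); u = 736.2·(+0.30995)/1.13212 + 315.9 = 517.4582, v = 821.6·(+0.06705)/1.13212 + 221.0 = 269.6571
M2: Pc = R·M2+t = (+0.32001, -0.11202, +1.18141); u = 736.2·(+0.32001)/1.18141 + 315.9 = 515.3135, v = 821.6·(-0.11202)/1.18141 + 221.0 = 143.0959
M3: Pc = R·M3+t = (+0.13625, -0.11445, +1.21008); u = 736.2·(+0.13625)/1.21008 + 315.9 = 398.7905, v = 821.6·(-0.11445)/1.21008 + 221.0 = 143.2946

c0=(395.93, 266.74) c1=(517.46, 269.66) c2=(515.31, 143.10) c3=(398.79, 143.29)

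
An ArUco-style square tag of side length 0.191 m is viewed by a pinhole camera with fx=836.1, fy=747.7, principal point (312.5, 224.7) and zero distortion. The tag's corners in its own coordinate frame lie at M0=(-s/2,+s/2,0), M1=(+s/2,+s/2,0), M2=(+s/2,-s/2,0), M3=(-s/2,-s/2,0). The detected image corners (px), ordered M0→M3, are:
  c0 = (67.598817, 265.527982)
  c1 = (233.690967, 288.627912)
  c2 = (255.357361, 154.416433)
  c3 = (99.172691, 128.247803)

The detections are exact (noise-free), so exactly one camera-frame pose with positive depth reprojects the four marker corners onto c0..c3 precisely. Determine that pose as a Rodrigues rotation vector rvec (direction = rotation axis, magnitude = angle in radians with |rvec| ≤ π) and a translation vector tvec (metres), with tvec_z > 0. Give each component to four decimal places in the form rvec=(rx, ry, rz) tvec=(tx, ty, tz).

Intrinsics K: fx=836.1, fy=747.7, cx=312.5, cy=224.7
Marker side s = 0.191 m; corners in marker frame (Z=0):
  M0 = (-0.0955, +0.0955, 0)
  M1 = (+0.0955, +0.0955, 0)
  M2 = (+0.0955, -0.0955, 0)
  M3 = (-0.0955, -0.0955, 0)
Detected image corners:
  c0 = (67.598817, 265.527982) px
  c1 = (233.690967, 288.627912) px
  c2 = (255.357361, 154.416433) px
  c3 = (99.172691, 128.247803) px
Planar DLT: solve 8×8 A·h = b for H (H[2,2]=1):
  H  [+871.06900 -187.07696 +165.64868]
  H  [+165.10624 +649.16650 +207.50414]
  H  [+0.17163 -0.29355 +1.00000]
B = K⁻¹H; ‖b₁‖=1.006950, ‖b₂‖=1.006950; λ = 2/(‖b₁‖+‖b₂‖) = 0.993098, sign → tz>0 ⇒ λ=+0.993098
r₁ = λ·B[:,0] = (+0.97093,+0.16807,+0.17044); r₂ = λ·B[:,1] = (-0.11324,+0.94984,-0.29153)
r₃ = r₁×r₂ = (-0.21089,+0.26375,+0.94125); SVD([r₁ r₂ r₃]) → R = UVᵀ:
  R  [+0.97093 -0.11324 -0.21089]
  R  [+0.16807 +0.94984 +0.26375]
  R  [+0.17044 -0.29153 +0.94125]
t = (-0.17443, -0.02284, +0.99310) m
tr R = 2.862018; θ = arccos((tr R − 1)/2) = 0.373629 rad = 21.407°
axis k = ((R−Rᵀ)₃₂, (R−Rᵀ)₁₃, (R−Rᵀ)₂₁) / (2 sinθ) = (-0.760662, -0.522384, +0.385368)
rvec = θ·k = (-0.284206, -0.195178, +0.143985)

rvec=(-0.2842, -0.1952, 0.1440) tvec=(-0.1744, -0.0228, 0.9931)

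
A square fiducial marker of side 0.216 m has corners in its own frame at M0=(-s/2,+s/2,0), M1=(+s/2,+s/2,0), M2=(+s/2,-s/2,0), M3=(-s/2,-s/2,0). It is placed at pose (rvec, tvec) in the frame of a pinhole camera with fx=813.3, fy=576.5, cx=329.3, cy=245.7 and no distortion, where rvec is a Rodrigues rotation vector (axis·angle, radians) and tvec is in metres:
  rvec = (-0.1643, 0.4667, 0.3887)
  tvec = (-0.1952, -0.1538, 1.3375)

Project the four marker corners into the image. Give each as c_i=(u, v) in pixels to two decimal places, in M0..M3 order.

c0=(136.59, 207.97) c1=(234.15, 236.76) c2=(289.58, 148.93) c3=(189.00, 126.79)

Intrinsics K: fx=813.3, fy=576.5, cx=329.3, cy=245.7
Marker side s = 0.216 m; corners in marker frame (Z=0):
  M0 = (-0.1080, +0.1080, 0)
  M1 = (+0.1080, +0.1080, 0)
  M2 = (+0.1080, -0.1080, 0)
  M3 = (-0.1080, -0.1080, 0)
rvec = (-0.1643, 0.4667, 0.3887), |rvec| = θ = 0.62920 rad = 36.050°
Rodrigues: sinθ=0.58850, 1−cosθ=0.19150; R = I + sinθ·[k]× + (1−cosθ)·[k]×²:
    [+0.82156 -0.40065 +0.40562]
    [+0.32646 +0.91386 +0.24142]
    [-0.46740 -0.06592 +0.88158]
t = (-0.1952, -0.1538, 1.3375) m
M0: Pc = R·M0+t = (-0.32720, -0.09036, +1.38086); u = 813.3·(-0.32720)/1.38086 + 329.3 = 136.5866, v = 576.5·(-0.09036)/1.38086 + 245.7 = 207.9747
M1: Pc = R·M1+t = (-0.14974, -0.01985, +1.27990); u = 813.3·(-0.14974)/1.27990 + 329.3 = 234.1482, v = 576.5·(-0.01985)/1.27990 + 245.7 = 236.7612
M2: Pc = R·M2+t = (-0.06320, -0.21724, +1.29414); u = 813.3·(-0.06320)/1.29414 + 329.3 = 289.5808, v = 576.5·(-0.21724)/1.29414 + 245.7 = 148.9269
M3: Pc = R·M3+t = (-0.24066, -0.28775, +1.39510); u = 813.3·(-0.24066)/1.39510 + 329.3 = 189.0036, v = 576.5·(-0.28775)/1.39510 + 245.7 = 126.7904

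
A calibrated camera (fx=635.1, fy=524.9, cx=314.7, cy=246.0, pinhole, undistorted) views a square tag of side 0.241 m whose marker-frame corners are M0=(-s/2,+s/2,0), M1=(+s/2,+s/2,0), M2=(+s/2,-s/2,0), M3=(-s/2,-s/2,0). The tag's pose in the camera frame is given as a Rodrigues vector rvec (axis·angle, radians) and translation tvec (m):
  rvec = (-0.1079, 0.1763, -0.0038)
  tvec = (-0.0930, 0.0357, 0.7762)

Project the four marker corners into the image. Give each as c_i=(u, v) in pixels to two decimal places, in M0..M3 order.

c0=(142.77, 351.14) c1=(336.05, 354.85) c2=(336.46, 187.44) c3=(149.35, 192.55)

Intrinsics K: fx=635.1, fy=524.9, cx=314.7, cy=246.0
Marker side s = 0.241 m; corners in marker frame (Z=0):
  M0 = (-0.1205, +0.1205, 0)
  M1 = (+0.1205, +0.1205, 0)
  M2 = (+0.1205, -0.1205, 0)
  M3 = (-0.1205, -0.1205, 0)
rvec = (-0.1079, 0.1763, -0.0038), |rvec| = θ = 0.20673 rad = 11.845°
Rodrigues: sinθ=0.20526, 1−cosθ=0.02129; R = I + sinθ·[k]× + (1−cosθ)·[k]×²:
    [+0.98451 -0.00570 +0.17525]
    [-0.01325 +0.99419 +0.10680]
    [-0.17484 -0.10747 +0.97871]
t = (-0.0930, 0.0357, 0.7762) m
M0: Pc = R·M0+t = (-0.21232, +0.15710, +0.78432); u = 635.1·(-0.21232)/0.78432 + 314.7 = 142.7740, v = 524.9·(+0.15710)/0.78432 + 246.0 = 351.1360
M1: Pc = R·M1+t = (+0.02495, +0.15390, +0.74218); u = 635.1·(+0.02495)/0.74218 + 314.7 = 336.0466, v = 524.9·(+0.15390)/0.74218 + 246.0 = 354.8466
M2: Pc = R·M2+t = (+0.02632, -0.08570, +0.76808); u = 635.1·(+0.02632)/0.76808 + 314.7 = 336.4635, v = 524.9·(-0.08570)/0.76808 + 246.0 = 187.4355
M3: Pc = R·M3+t = (-0.21095, -0.08250, +0.81022); u = 635.1·(-0.21095)/0.81022 + 314.7 = 149.3475, v = 524.9·(-0.08250)/0.81022 + 246.0 = 192.5501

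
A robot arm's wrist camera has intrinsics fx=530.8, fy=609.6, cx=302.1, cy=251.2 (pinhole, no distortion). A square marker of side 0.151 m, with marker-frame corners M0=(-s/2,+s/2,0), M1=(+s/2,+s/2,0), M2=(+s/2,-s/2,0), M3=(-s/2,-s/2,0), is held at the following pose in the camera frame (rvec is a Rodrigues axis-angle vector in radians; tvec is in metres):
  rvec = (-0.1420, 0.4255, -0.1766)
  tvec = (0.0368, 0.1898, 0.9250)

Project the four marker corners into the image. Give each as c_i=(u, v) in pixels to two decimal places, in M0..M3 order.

Intrinsics K: fx=530.8, fy=609.6, cx=302.1, cy=251.2
Marker side s = 0.151 m; corners in marker frame (Z=0):
  M0 = (-0.0755, +0.0755, 0)
  M1 = (+0.0755, +0.0755, 0)
  M2 = (+0.0755, -0.0755, 0)
  M3 = (-0.0755, -0.0755, 0)
rvec = (-0.1420, 0.4255, -0.1766), |rvec| = θ = 0.48208 rad = 27.621°
Rodrigues: sinθ=0.46362, 1−cosθ=0.11397; R = I + sinθ·[k]× + (1−cosθ)·[k]×²:
    [+0.89592 +0.14021 +0.42151]
    [-0.19947 +0.97482 +0.09971]
    [-0.39691 -0.17341 +0.90133]
t = (0.0368, 0.1898, 0.9250) m
M0: Pc = R·M0+t = (-0.02026, +0.27846, +0.94187); u = 530.8·(-0.02026)/0.94187 + 302.1 = 290.6845, v = 609.6·(+0.27846)/0.94187 + 251.2 = 431.4240
M1: Pc = R·M1+t = (+0.11503, +0.24834, +0.88194); u = 530.8·(+0.11503)/0.88194 + 302.1 = 371.3300, v = 609.6·(+0.24834)/0.88194 + 251.2 = 422.8526
M2: Pc = R·M2+t = (+0.09386, +0.10114, +0.90813); u = 530.8·(+0.09386)/0.90813 + 302.1 = 356.9590, v = 609.6·(+0.10114)/0.90813 + 251.2 = 319.0934
M3: Pc = R·M3+t = (-0.04143, +0.13126, +0.96806); u = 530.8·(-0.04143)/0.96806 + 302.1 = 279.3846, v = 609.6·(+0.13126)/0.96806 + 251.2 = 333.8569

c0=(290.68, 431.42) c1=(371.33, 422.85) c2=(356.96, 319.09) c3=(279.38, 333.86)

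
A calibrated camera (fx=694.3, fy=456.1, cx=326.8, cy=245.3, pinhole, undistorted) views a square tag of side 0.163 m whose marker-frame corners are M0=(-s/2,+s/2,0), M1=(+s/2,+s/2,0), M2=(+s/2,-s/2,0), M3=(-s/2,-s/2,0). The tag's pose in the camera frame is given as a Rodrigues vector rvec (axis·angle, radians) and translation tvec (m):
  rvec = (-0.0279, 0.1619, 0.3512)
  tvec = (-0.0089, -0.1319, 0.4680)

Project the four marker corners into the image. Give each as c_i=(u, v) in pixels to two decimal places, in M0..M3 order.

Intrinsics K: fx=694.3, fy=456.1, cx=326.8, cy=245.3
Marker side s = 0.163 m; corners in marker frame (Z=0):
  M0 = (-0.0815, +0.0815, 0)
  M1 = (+0.0815, +0.0815, 0)
  M2 = (+0.0815, -0.0815, 0)
  M3 = (-0.0815, -0.0815, 0)
rvec = (-0.0279, 0.1619, 0.3512), |rvec| = θ = 0.38773 rad = 22.215°
Rodrigues: sinθ=0.37808, 1−cosθ=0.07423; R = I + sinθ·[k]× + (1−cosθ)·[k]×²:
    [+0.92616 -0.34470 +0.15304]
    [+0.34024 +0.93871 +0.05528]
    [-0.16271 +0.00087 +0.98667]
t = (-0.0089, -0.1319, 0.4680) m
M0: Pc = R·M0+t = (-0.11247, -0.08312, +0.48133); u = 694.3·(-0.11247)/0.48133 + 326.8 = 164.5605, v = 456.1·(-0.08312)/0.48133 + 245.3 = 166.5334
M1: Pc = R·M1+t = (+0.03849, -0.02767, +0.45481); u = 694.3·(+0.03849)/0.45481 + 326.8 = 385.5561, v = 456.1·(-0.02767)/0.45481 + 245.3 = 217.5559
M2: Pc = R·M2+t = (+0.09467, -0.18068, +0.45467); u = 694.3·(+0.09467)/0.45467 + 326.8 = 471.3725, v = 456.1·(-0.18068)/0.45467 + 245.3 = 64.0551
M3: Pc = R·M3+t = (-0.05629, -0.23613, +0.48119); u = 694.3·(-0.05629)/0.48119 + 326.8 = 245.5819, v = 456.1·(-0.23613)/0.48119 + 245.3 = 21.4781

c0=(164.56, 166.53) c1=(385.56, 217.56) c2=(471.37, 64.06) c3=(245.58, 21.48)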